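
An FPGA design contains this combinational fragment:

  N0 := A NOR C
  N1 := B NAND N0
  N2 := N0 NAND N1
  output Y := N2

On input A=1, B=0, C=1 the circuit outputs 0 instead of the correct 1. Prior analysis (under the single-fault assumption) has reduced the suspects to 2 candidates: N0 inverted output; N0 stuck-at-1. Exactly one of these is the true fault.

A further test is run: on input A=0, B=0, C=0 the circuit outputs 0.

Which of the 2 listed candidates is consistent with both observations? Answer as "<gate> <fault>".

Evaluate each candidate on input A=0, B=0, C=0:
  N0 inverted output: N0=0 [inverted output], N1=1, N2=1 → 1 — eliminated
  N0 stuck-at-1: N0=1 [stuck-at-1], N1=1, N2=0 → 0 — matches
Only N0 stuck-at-1 reproduces the observed 0.

N0 stuck-at-1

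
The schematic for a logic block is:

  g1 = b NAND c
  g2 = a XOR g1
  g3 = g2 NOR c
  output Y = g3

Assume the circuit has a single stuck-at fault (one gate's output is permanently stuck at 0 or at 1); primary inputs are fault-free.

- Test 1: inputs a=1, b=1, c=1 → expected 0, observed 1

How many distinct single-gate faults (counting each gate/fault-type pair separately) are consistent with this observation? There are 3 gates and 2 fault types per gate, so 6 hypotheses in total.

Fault-free: g1=0, g2=1, g3=0 → 0. Observed 1.
  g1 stuck-at-0: output 0 ✗
  g1 stuck-at-1: output 0 ✗
  g2 stuck-at-0: output 0 ✗
  g2 stuck-at-1: output 0 ✗
  g3 stuck-at-0: output 0 ✗
  g3 stuck-at-1: output 1 ✓
Consistent faults: {g3 stuck-at-1} — 1 in all.

1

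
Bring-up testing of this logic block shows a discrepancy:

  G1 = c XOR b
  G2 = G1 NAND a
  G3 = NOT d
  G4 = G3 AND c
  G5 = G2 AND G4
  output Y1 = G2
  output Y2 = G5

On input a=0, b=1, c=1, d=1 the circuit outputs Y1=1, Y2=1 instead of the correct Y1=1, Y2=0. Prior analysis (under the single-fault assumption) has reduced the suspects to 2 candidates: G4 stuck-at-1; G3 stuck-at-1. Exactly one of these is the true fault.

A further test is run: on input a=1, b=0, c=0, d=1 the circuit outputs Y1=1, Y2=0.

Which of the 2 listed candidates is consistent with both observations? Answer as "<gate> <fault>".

Evaluate each candidate on input a=1, b=0, c=0, d=1:
  G4 stuck-at-1: G1=0, G2=1, G3=0, G4=1 [stuck-at-1], G5=1 → Y1=1, Y2=1 — eliminated
  G3 stuck-at-1: G1=0, G2=1, G3=1 [stuck-at-1], G4=0, G5=0 → Y1=1, Y2=0 — matches
Only G3 stuck-at-1 reproduces the observed Y1=1, Y2=0.

G3 stuck-at-1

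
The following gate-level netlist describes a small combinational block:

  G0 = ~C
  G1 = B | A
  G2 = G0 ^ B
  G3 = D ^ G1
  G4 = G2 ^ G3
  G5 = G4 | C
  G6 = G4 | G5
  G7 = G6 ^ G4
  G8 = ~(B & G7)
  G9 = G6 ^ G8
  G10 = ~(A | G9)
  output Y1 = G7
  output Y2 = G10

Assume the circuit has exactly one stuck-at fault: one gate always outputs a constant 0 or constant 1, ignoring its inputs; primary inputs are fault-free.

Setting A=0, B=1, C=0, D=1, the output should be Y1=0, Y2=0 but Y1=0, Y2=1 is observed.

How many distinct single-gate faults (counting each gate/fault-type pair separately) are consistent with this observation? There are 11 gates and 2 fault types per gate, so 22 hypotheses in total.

8

Fault-free: G0=1, G1=1, G2=0, G3=0, G4=0, G5=0, G6=0, G7=0, G8=1, G9=1, G10=0 → Y1=0, Y2=0. Observed Y1=0, Y2=1.
  G0: stuck-at-0 ✓; others ✗
  G1: stuck-at-0 ✓; others ✗
  G2: stuck-at-1 ✓; others ✗
  G3: stuck-at-1 ✓; others ✗
  G4: stuck-at-1 ✓; others ✗
  G5: none of the 2 fault types match ✗
  G6: none of the 2 fault types match ✗
  G7: none of the 2 fault types match ✗
  G8: stuck-at-0 ✓; others ✗
  G9: stuck-at-0 ✓; others ✗
  G10: stuck-at-1 ✓; others ✗
Consistent faults: {G0 stuck-at-0, G1 stuck-at-0, G2 stuck-at-1, G3 stuck-at-1, G4 stuck-at-1, G8 stuck-at-0, G9 stuck-at-0, G10 stuck-at-1} — 8 in all.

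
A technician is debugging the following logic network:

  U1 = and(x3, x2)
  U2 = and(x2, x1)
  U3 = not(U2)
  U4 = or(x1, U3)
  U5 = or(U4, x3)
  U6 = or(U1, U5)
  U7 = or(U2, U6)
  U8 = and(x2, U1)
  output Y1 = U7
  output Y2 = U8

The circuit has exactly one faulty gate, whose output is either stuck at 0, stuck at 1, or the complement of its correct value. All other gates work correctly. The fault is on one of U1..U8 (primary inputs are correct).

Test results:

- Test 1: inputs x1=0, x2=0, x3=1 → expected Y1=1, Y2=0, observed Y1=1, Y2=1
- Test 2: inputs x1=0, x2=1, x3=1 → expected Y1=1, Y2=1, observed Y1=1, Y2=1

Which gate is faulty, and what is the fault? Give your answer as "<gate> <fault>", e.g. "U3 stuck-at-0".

U8 stuck-at-1

Fault-free values for test 1 (x1=0, x2=0, x3=1): U1=0, U2=0, U3=1, U4=1, U5=1, U6=1, U7=1, U8=0, giving Y1=1, Y2=0. Observed Y1=1, Y2=1.
Test 1: faults giving observed Y1=1, Y2=1 are {U8 stuck-at-1, U8 inverted output}.
Test 2 (x1=0, x2=1, x3=1): fault-free U1=1, U2=0, U3=1, U4=1, U5=1, U6=1, U7=1, U8=1 → Y1=1, Y2=1; observed Y1=1, Y2=1. Eliminates U8 inverted output.
Only U8 stuck-at-1 is consistent with every test.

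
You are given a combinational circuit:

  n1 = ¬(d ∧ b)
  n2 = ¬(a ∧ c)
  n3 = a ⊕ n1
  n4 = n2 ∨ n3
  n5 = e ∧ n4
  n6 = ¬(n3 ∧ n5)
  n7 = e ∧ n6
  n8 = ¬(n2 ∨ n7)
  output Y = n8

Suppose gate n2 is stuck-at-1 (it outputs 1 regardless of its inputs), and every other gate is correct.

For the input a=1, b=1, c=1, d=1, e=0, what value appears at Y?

Propagate with n2 forced: n1=0, n2=1 [stuck-at-1], n3=1, n4=1, n5=0, n6=1, n7=0, n8=0.
So Y = 0. (Without the fault it would be 1.)

0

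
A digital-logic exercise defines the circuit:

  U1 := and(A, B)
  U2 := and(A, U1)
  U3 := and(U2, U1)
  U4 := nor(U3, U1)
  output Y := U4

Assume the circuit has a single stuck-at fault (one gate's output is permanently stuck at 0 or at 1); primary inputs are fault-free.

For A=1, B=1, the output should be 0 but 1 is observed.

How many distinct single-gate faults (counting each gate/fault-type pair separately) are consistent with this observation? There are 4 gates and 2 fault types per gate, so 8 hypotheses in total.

2

Fault-free: U1=1, U2=1, U3=1, U4=0 → 0. Observed 1.
  U1 stuck-at-0: output 1 ✓
  U1 stuck-at-1: output 0 ✗
  U2 stuck-at-0: output 0 ✗
  U2 stuck-at-1: output 0 ✗
  U3 stuck-at-0: output 0 ✗
  U3 stuck-at-1: output 0 ✗
  U4 stuck-at-0: output 0 ✗
  U4 stuck-at-1: output 1 ✓
Consistent faults: {U1 stuck-at-0, U4 stuck-at-1} — 2 in all.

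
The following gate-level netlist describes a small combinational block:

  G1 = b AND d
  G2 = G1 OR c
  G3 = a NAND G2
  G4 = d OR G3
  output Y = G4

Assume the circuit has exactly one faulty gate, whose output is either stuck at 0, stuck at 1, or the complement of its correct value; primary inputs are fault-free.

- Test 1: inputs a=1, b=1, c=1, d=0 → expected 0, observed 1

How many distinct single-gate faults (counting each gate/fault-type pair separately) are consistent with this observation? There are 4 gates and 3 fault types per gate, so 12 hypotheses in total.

Fault-free: G1=0, G2=1, G3=0, G4=0 → 0. Observed 1.
  G1 stuck-at-0: output 0 ✗
  G1 stuck-at-1: output 0 ✗
  G1 inverted output: output 0 ✗
  G2 stuck-at-0: output 1 ✓
  G2 stuck-at-1: output 0 ✗
  G2 inverted output: output 1 ✓
  G3 stuck-at-0: output 0 ✗
  G3 stuck-at-1: output 1 ✓
  G3 inverted output: output 1 ✓
  G4 stuck-at-0: output 0 ✗
  G4 stuck-at-1: output 1 ✓
  G4 inverted output: output 1 ✓
Consistent faults: {G2 stuck-at-0, G2 inverted output, G3 stuck-at-1, G3 inverted output, G4 stuck-at-1, G4 inverted output} — 6 in all.

6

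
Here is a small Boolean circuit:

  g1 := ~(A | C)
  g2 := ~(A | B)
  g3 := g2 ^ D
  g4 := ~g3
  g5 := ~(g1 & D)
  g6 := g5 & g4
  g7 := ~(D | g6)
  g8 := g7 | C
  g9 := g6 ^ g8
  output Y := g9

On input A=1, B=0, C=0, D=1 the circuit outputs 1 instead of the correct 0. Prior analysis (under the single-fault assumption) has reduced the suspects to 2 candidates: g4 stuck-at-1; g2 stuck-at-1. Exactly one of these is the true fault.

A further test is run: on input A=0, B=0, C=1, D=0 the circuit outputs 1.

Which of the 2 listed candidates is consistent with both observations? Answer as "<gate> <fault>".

Evaluate each candidate on input A=0, B=0, C=1, D=0:
  g4 stuck-at-1: g1=0, g2=1, g3=1, g4=1 [stuck-at-1], g5=1, g6=1, g7=0, g8=1, g9=0 → 0 — eliminated
  g2 stuck-at-1: g1=0, g2=1 [stuck-at-1], g3=1, g4=0, g5=1, g6=0, g7=1, g8=1, g9=1 → 1 — matches
Only g2 stuck-at-1 reproduces the observed 1.

g2 stuck-at-1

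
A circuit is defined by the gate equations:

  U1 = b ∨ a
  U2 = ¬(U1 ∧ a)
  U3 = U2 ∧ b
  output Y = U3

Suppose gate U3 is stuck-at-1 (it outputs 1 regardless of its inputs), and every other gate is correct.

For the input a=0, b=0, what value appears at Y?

1

Propagate with U3 forced: U1=0, U2=1, U3=1 [stuck-at-1].
So Y = 1. (Without the fault it would be 0.)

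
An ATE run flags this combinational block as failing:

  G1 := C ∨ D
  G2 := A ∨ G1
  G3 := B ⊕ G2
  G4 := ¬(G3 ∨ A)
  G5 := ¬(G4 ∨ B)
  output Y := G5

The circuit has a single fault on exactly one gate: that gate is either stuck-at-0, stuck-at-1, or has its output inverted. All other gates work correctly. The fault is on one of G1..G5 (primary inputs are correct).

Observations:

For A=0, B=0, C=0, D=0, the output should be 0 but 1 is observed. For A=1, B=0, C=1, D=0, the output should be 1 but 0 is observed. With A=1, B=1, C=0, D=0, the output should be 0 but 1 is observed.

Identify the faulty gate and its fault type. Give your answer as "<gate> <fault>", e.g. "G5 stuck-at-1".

Fault-free values for test 1 (A=0, B=0, C=0, D=0): G1=0, G2=0, G3=0, G4=1, G5=0, giving Y=0. Observed 1.
Test 1: faults giving observed 1 are {G1 stuck-at-1, G1 inverted output, G2 stuck-at-1, G2 inverted output, G3 stuck-at-1, G3 inverted output, G4 stuck-at-0, G4 inverted output, G5 stuck-at-1, G5 inverted output}.
Test 2 (A=1, B=0, C=1, D=0): fault-free G1=1, G2=1, G3=1, G4=0, G5=1 → 1; observed 0. Eliminates G1 stuck-at-1, G1 inverted output, G2 stuck-at-1, G2 inverted output, G3 stuck-at-1, G3 inverted output, G4 stuck-at-0, G5 stuck-at-1.
Test 3 (A=1, B=1, C=0, D=0): fault-free G1=0, G2=1, G3=0, G4=0, G5=0 → 0; observed 1. Eliminates G4 inverted output.
Only G5 inverted output is consistent with every test.

G5 inverted output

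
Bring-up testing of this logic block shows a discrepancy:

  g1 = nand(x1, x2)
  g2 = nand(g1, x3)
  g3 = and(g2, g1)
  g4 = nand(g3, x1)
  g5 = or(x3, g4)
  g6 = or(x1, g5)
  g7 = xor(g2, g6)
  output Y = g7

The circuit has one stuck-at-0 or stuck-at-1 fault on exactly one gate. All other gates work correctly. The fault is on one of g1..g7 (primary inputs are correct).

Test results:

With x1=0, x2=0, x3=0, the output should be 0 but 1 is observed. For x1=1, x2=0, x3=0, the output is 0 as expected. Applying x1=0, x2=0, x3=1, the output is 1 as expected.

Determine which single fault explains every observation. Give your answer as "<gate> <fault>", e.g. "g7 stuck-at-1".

Fault-free values for test 1 (x1=0, x2=0, x3=0): g1=1, g2=1, g3=1, g4=1, g5=1, g6=1, g7=0, giving Y=0. Observed 1.
Test 1: faults giving observed 1 are {g2 stuck-at-0, g4 stuck-at-0, g5 stuck-at-0, g6 stuck-at-0, g7 stuck-at-1}.
Test 2 (x1=1, x2=0, x3=0): fault-free g1=1, g2=1, g3=1, g4=0, g5=0, g6=1, g7=0 → 0; observed 0. Eliminates g2 stuck-at-0, g6 stuck-at-0, g7 stuck-at-1.
Test 3 (x1=0, x2=0, x3=1): fault-free g1=1, g2=0, g3=0, g4=1, g5=1, g6=1, g7=1 → 1; observed 1. Eliminates g5 stuck-at-0.
Only g4 stuck-at-0 is consistent with every test.

g4 stuck-at-0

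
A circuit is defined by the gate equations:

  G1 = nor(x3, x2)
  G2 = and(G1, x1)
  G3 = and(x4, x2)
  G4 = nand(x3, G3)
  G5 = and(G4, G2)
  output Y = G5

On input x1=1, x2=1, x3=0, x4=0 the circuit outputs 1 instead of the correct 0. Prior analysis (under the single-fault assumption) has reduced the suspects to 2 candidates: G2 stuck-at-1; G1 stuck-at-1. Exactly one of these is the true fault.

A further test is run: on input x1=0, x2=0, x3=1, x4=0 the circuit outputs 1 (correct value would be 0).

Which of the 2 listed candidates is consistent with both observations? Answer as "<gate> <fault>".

Evaluate each candidate on input x1=0, x2=0, x3=1, x4=0:
  G2 stuck-at-1: G1=0, G2=1 [stuck-at-1], G3=0, G4=1, G5=1 → 1 — matches
  G1 stuck-at-1: G1=1 [stuck-at-1], G2=0, G3=0, G4=1, G5=0 → 0 — eliminated
Only G2 stuck-at-1 reproduces the observed 1.

G2 stuck-at-1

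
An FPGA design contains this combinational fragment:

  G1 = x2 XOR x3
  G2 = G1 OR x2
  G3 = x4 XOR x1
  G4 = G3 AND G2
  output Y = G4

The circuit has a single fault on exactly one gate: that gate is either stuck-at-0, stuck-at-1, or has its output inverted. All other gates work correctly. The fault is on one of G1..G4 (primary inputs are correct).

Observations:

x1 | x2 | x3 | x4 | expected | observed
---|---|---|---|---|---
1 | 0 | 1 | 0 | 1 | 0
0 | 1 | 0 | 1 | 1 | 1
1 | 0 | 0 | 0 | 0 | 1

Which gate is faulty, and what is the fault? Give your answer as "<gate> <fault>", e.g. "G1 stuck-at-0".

G1 inverted output

Fault-free values for test 1 (x1=1, x2=0, x3=1, x4=0): G1=1, G2=1, G3=1, G4=1, giving Y=1. Observed 0.
Test 1: faults giving observed 0 are {G1 stuck-at-0, G1 inverted output, G2 stuck-at-0, G2 inverted output, G3 stuck-at-0, G3 inverted output, G4 stuck-at-0, G4 inverted output}.
Test 2 (x1=0, x2=1, x3=0, x4=1): fault-free G1=1, G2=1, G3=1, G4=1 → 1; observed 1. Eliminates G2 stuck-at-0, G2 inverted output, G3 stuck-at-0, G3 inverted output, G4 stuck-at-0, G4 inverted output.
Test 3 (x1=1, x2=0, x3=0, x4=0): fault-free G1=0, G2=0, G3=1, G4=0 → 0; observed 1. Eliminates G1 stuck-at-0.
Only G1 inverted output is consistent with every test.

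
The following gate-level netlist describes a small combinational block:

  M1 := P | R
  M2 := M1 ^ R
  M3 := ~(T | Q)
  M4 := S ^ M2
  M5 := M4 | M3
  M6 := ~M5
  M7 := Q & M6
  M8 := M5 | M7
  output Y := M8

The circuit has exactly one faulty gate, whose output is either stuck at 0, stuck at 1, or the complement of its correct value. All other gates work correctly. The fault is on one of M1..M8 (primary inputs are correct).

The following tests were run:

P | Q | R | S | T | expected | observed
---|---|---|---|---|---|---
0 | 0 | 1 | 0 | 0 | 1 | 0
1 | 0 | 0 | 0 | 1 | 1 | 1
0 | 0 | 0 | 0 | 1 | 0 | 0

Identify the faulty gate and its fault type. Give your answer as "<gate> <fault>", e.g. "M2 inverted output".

Fault-free values for test 1 (P=0, Q=0, R=1, S=0, T=0): M1=1, M2=0, M3=1, M4=0, M5=1, M6=0, M7=0, M8=1, giving Y=1. Observed 0.
Test 1: faults giving observed 0 are {M3 stuck-at-0, M3 inverted output, M5 stuck-at-0, M5 inverted output, M8 stuck-at-0, M8 inverted output}.
Test 2 (P=1, Q=0, R=0, S=0, T=1): fault-free M1=1, M2=1, M3=0, M4=1, M5=1, M6=0, M7=0, M8=1 → 1; observed 1. Eliminates M5 stuck-at-0, M5 inverted output, M8 stuck-at-0, M8 inverted output.
Test 3 (P=0, Q=0, R=0, S=0, T=1): fault-free M1=0, M2=0, M3=0, M4=0, M5=0, M6=1, M7=0, M8=0 → 0; observed 0. Eliminates M3 inverted output.
Only M3 stuck-at-0 is consistent with every test.

M3 stuck-at-0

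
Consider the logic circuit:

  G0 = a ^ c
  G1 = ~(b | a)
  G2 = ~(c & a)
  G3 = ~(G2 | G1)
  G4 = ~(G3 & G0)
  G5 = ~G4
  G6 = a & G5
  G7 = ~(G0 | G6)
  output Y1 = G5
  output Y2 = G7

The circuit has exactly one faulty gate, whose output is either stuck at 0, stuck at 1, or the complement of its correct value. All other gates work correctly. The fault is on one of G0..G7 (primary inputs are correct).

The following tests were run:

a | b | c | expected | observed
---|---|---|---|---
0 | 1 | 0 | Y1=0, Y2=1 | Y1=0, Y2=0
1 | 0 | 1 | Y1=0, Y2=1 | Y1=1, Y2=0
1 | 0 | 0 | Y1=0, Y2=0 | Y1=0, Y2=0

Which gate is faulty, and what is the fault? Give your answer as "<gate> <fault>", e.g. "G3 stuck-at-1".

G0 stuck-at-1

Fault-free values for test 1 (a=0, b=1, c=0): G0=0, G1=0, G2=1, G3=0, G4=1, G5=0, G6=0, G7=1, giving Y1=0, Y2=1. Observed Y1=0, Y2=0.
Test 1: faults giving observed Y1=0, Y2=0 are {G0 stuck-at-1, G0 inverted output, G6 stuck-at-1, G6 inverted output, G7 stuck-at-0, G7 inverted output}.
Test 2 (a=1, b=0, c=1): fault-free G0=0, G1=0, G2=0, G3=1, G4=1, G5=0, G6=0, G7=1 → Y1=0, Y2=1; observed Y1=1, Y2=0. Eliminates G6 stuck-at-1, G6 inverted output, G7 stuck-at-0, G7 inverted output.
Test 3 (a=1, b=0, c=0): fault-free G0=1, G1=0, G2=1, G3=0, G4=1, G5=0, G6=0, G7=0 → Y1=0, Y2=0; observed Y1=0, Y2=0. Eliminates G0 inverted output.
Only G0 stuck-at-1 is consistent with every test.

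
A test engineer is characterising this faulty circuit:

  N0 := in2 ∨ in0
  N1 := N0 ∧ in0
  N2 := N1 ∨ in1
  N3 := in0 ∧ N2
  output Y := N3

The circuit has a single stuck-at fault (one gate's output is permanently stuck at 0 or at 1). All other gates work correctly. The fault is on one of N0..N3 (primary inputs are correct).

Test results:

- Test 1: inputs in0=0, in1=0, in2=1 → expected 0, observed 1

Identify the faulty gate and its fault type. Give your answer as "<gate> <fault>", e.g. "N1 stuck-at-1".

N3 stuck-at-1

Fault-free values for test 1 (in0=0, in1=0, in2=1): N0=1, N1=0, N2=0, N3=0, giving Y=0. Observed 1.
Test 1: faults giving observed 1 are {N3 stuck-at-1}.
Only N3 stuck-at-1 is consistent with every test.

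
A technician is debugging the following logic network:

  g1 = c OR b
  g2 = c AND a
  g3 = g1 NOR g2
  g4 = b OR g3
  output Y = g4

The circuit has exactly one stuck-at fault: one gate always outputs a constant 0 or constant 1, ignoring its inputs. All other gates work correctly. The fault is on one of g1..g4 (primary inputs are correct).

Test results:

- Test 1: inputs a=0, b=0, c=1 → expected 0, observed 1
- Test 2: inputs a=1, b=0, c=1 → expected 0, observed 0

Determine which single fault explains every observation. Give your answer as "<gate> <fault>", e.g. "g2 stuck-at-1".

Fault-free values for test 1 (a=0, b=0, c=1): g1=1, g2=0, g3=0, g4=0, giving Y=0. Observed 1.
Test 1: faults giving observed 1 are {g1 stuck-at-0, g3 stuck-at-1, g4 stuck-at-1}.
Test 2 (a=1, b=0, c=1): fault-free g1=1, g2=1, g3=0, g4=0 → 0; observed 0. Eliminates g3 stuck-at-1, g4 stuck-at-1.
Only g1 stuck-at-0 is consistent with every test.

g1 stuck-at-0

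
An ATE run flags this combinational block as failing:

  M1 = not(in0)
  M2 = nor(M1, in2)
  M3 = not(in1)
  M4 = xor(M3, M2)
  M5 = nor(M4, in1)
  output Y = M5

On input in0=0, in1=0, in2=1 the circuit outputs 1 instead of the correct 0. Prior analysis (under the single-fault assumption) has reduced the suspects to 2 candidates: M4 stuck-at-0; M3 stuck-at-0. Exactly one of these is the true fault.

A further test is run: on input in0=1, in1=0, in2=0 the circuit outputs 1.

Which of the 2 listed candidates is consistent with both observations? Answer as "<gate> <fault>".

Evaluate each candidate on input in0=1, in1=0, in2=0:
  M4 stuck-at-0: M1=0, M2=1, M3=1, M4=0 [stuck-at-0], M5=1 → 1 — matches
  M3 stuck-at-0: M1=0, M2=1, M3=0 [stuck-at-0], M4=1, M5=0 → 0 — eliminated
Only M4 stuck-at-0 reproduces the observed 1.

M4 stuck-at-0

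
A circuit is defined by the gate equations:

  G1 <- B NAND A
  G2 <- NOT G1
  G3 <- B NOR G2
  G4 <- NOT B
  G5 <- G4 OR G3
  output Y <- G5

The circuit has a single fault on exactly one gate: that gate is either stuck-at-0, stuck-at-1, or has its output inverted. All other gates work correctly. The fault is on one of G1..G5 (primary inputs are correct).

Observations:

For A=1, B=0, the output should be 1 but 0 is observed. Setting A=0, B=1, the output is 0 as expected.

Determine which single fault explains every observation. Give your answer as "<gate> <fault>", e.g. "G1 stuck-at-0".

G5 stuck-at-0

Fault-free values for test 1 (A=1, B=0): G1=1, G2=0, G3=1, G4=1, G5=1, giving Y=1. Observed 0.
Test 1: faults giving observed 0 are {G5 stuck-at-0, G5 inverted output}.
Test 2 (A=0, B=1): fault-free G1=1, G2=0, G3=0, G4=0, G5=0 → 0; observed 0. Eliminates G5 inverted output.
Only G5 stuck-at-0 is consistent with every test.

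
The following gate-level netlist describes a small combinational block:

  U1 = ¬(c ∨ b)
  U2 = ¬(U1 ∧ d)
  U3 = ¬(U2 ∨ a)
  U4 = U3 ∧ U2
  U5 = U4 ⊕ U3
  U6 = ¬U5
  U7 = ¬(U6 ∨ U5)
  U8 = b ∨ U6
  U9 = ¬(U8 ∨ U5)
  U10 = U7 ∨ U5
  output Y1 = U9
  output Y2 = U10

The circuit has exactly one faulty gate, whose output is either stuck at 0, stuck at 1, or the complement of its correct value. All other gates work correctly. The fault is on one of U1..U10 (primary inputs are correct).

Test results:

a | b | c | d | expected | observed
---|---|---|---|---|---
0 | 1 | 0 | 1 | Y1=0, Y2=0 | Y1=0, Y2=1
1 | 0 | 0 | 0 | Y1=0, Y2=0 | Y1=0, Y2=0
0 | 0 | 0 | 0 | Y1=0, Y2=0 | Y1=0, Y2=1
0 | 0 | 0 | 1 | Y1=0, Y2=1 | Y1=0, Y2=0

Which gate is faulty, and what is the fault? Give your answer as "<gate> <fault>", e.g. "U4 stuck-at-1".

Fault-free values for test 1 (a=0, b=1, c=0, d=1): U1=0, U2=1, U3=0, U4=0, U5=0, U6=1, U7=0, U8=1, U9=0, U10=0, giving Y1=0, Y2=0. Observed Y1=0, Y2=1.
Test 1: faults giving observed Y1=0, Y2=1 are {U1 stuck-at-1, U1 inverted output, U2 stuck-at-0, U2 inverted output, U4 stuck-at-1, U4 inverted output, U5 stuck-at-1, U5 inverted output, U6 stuck-at-0, U6 inverted output, U7 stuck-at-1, U7 inverted output, U10 stuck-at-1, U10 inverted output}.
Test 2 (a=1, b=0, c=0, d=0): fault-free U1=1, U2=1, U3=0, U4=0, U5=0, U6=1, U7=0, U8=1, U9=0, U10=0 → Y1=0, Y2=0; observed Y1=0, Y2=0. Eliminates U4 stuck-at-1, U4 inverted output, U5 stuck-at-1, U5 inverted output, U6 stuck-at-0, U6 inverted output, U7 stuck-at-1, U7 inverted output, U10 stuck-at-1, U10 inverted output.
Test 3 (a=0, b=0, c=0, d=0): fault-free U1=1, U2=1, U3=0, U4=0, U5=0, U6=1, U7=0, U8=1, U9=0, U10=0 → Y1=0, Y2=0; observed Y1=0, Y2=1. Eliminates U1 stuck-at-1, U1 inverted output.
Test 4 (a=0, b=0, c=0, d=1): fault-free U1=1, U2=0, U3=1, U4=0, U5=1, U6=0, U7=0, U8=0, U9=0, U10=1 → Y1=0, Y2=1; observed Y1=0, Y2=0. Eliminates U2 stuck-at-0.
Only U2 inverted output is consistent with every test.

U2 inverted output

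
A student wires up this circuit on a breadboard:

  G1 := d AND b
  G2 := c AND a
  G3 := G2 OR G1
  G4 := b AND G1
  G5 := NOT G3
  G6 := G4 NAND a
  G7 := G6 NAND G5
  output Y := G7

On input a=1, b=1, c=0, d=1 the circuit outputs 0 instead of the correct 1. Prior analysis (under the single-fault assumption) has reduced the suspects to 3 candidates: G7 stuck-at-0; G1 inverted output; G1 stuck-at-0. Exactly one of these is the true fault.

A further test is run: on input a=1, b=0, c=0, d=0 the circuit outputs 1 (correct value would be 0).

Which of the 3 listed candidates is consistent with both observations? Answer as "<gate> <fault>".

G1 inverted output

Evaluate each candidate on input a=1, b=0, c=0, d=0:
  G7 stuck-at-0: G1=0, G2=0, G3=0, G4=0, G5=1, G6=1, G7=0 [stuck-at-0] → 0 — eliminated
  G1 inverted output: G1=1 [inverted output], G2=0, G3=1, G4=0, G5=0, G6=1, G7=1 → 1 — matches
  G1 stuck-at-0: G1=0 [stuck-at-0], G2=0, G3=0, G4=0, G5=1, G6=1, G7=0 → 0 — eliminated
Only G1 inverted output reproduces the observed 1.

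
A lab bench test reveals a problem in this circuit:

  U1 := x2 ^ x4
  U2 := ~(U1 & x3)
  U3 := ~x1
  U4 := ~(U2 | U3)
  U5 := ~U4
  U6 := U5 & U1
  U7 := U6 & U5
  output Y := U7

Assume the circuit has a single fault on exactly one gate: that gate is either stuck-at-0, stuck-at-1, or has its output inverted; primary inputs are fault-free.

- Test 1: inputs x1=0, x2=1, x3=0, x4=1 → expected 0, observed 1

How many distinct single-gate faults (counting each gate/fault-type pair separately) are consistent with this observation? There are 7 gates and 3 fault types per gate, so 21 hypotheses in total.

Fault-free: U1=0, U2=1, U3=1, U4=0, U5=1, U6=0, U7=0 → 0. Observed 1.
  U1: stuck-at-1, inverted output ✓; others ✗
  U2: none of the 3 fault types match ✗
  U3: none of the 3 fault types match ✗
  U4: none of the 3 fault types match ✗
  U5: none of the 3 fault types match ✗
  U6: stuck-at-1, inverted output ✓; others ✗
  U7: stuck-at-1, inverted output ✓; others ✗
Consistent faults: {U1 stuck-at-1, U1 inverted output, U6 stuck-at-1, U6 inverted output, U7 stuck-at-1, U7 inverted output} — 6 in all.

6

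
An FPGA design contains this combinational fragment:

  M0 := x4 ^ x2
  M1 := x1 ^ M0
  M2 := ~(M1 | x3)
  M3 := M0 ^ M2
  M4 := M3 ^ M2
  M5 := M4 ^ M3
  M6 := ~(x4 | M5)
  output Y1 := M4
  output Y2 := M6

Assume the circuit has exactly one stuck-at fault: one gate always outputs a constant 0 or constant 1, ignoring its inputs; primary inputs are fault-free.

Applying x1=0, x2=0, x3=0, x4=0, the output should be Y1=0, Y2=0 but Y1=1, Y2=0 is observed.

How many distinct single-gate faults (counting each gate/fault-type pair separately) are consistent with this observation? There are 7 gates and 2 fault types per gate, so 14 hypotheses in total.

Fault-free: M0=0, M1=0, M2=1, M3=1, M4=0, M5=1, M6=0 → Y1=0, Y2=0. Observed Y1=1, Y2=0.
  M0 stuck-at-0: output Y1=0, Y2=0 ✗
  M0 stuck-at-1: output Y1=1, Y2=1 ✗
  M1 stuck-at-0: output Y1=0, Y2=0 ✗
  M1 stuck-at-1: output Y1=0, Y2=1 ✗
  M2 stuck-at-0: output Y1=0, Y2=1 ✗
  M2 stuck-at-1: output Y1=0, Y2=0 ✗
  M3 stuck-at-0: output Y1=1, Y2=0 ✓
  M3 stuck-at-1: output Y1=0, Y2=0 ✗
  M4 stuck-at-0: output Y1=0, Y2=0 ✗
  M4 stuck-at-1: output Y1=1, Y2=1 ✗
  M5 stuck-at-0: output Y1=0, Y2=1 ✗
  M5 stuck-at-1: output Y1=0, Y2=0 ✗
  M6 stuck-at-0: output Y1=0, Y2=0 ✗
  M6 stuck-at-1: output Y1=0, Y2=1 ✗
Consistent faults: {M3 stuck-at-0} — 1 in all.

1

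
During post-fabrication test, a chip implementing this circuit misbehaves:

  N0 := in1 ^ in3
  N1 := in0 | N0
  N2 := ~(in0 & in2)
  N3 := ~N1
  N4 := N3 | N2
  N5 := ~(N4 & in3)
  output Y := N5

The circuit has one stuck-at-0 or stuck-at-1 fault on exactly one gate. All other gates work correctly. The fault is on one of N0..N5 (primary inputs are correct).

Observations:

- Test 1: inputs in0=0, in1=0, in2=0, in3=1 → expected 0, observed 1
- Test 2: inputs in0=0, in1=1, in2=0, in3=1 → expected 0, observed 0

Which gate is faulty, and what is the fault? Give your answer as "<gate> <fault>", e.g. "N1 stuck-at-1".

Fault-free values for test 1 (in0=0, in1=0, in2=0, in3=1): N0=1, N1=1, N2=1, N3=0, N4=1, N5=0, giving Y=0. Observed 1.
Test 1: faults giving observed 1 are {N2 stuck-at-0, N4 stuck-at-0, N5 stuck-at-1}.
Test 2 (in0=0, in1=1, in2=0, in3=1): fault-free N0=0, N1=0, N2=1, N3=1, N4=1, N5=0 → 0; observed 0. Eliminates N4 stuck-at-0, N5 stuck-at-1.
Only N2 stuck-at-0 is consistent with every test.

N2 stuck-at-0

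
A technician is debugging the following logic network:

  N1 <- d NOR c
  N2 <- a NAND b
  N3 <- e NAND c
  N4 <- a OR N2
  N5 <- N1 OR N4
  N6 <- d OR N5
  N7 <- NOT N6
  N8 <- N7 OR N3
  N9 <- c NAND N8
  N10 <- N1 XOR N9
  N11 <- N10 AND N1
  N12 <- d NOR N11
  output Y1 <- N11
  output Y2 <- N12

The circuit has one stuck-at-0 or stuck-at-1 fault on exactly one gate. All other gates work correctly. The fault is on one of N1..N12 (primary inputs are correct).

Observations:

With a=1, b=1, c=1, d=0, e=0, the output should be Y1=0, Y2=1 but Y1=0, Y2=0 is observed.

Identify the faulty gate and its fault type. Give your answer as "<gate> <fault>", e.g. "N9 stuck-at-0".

Fault-free values for test 1 (a=1, b=1, c=1, d=0, e=0): N1=0, N2=0, N3=1, N4=1, N5=1, N6=1, N7=0, N8=1, N9=0, N10=0, N11=0, N12=1, giving Y1=0, Y2=1. Observed Y1=0, Y2=0.
Test 1: faults giving observed Y1=0, Y2=0 are {N12 stuck-at-0}.
Only N12 stuck-at-0 is consistent with every test.

N12 stuck-at-0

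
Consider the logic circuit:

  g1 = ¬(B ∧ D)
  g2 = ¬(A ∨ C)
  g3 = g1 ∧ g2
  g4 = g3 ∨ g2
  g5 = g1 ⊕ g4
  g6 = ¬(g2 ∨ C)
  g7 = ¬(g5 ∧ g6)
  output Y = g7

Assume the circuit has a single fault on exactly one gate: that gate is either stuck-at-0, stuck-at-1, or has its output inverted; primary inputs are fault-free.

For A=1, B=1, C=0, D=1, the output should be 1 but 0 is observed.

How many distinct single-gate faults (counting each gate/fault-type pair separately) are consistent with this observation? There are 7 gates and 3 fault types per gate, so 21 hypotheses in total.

Fault-free: g1=0, g2=0, g3=0, g4=0, g5=0, g6=1, g7=1 → 1. Observed 0.
  g1: stuck-at-1, inverted output ✓; others ✗
  g2: none of the 3 fault types match ✗
  g3: stuck-at-1, inverted output ✓; others ✗
  g4: stuck-at-1, inverted output ✓; others ✗
  g5: stuck-at-1, inverted output ✓; others ✗
  g6: none of the 3 fault types match ✗
  g7: stuck-at-0, inverted output ✓; others ✗
Consistent faults: {g1 stuck-at-1, g1 inverted output, g3 stuck-at-1, g3 inverted output, g4 stuck-at-1, g4 inverted output, g5 stuck-at-1, g5 inverted output, g7 stuck-at-0, g7 inverted output} — 10 in all.

10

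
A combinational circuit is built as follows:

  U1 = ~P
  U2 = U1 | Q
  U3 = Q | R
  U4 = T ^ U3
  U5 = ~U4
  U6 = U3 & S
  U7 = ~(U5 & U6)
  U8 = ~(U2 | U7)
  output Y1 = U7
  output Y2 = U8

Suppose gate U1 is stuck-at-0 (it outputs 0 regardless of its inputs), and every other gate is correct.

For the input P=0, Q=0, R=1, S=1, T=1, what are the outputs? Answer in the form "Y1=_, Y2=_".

Propagate with U1 forced: U1=0 [stuck-at-0], U2=0, U3=1, U4=0, U5=1, U6=1, U7=0, U8=1.
So the outputs are Y1=0, Y2=1. (Without the fault they would be Y1=0, Y2=0.)

Y1=0, Y2=1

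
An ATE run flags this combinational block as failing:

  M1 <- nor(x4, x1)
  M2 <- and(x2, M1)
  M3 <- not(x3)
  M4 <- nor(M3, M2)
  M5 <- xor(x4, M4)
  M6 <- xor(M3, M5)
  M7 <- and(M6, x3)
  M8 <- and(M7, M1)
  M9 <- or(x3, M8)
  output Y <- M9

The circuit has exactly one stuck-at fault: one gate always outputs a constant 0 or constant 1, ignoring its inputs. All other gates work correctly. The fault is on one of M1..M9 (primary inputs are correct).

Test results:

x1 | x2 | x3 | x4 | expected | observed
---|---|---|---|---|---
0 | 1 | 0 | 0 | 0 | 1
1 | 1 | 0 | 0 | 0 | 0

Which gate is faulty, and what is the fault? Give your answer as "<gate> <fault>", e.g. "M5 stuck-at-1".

Fault-free values for test 1 (x1=0, x2=1, x3=0, x4=0): M1=1, M2=1, M3=1, M4=0, M5=0, M6=1, M7=0, M8=0, M9=0, giving Y=0. Observed 1.
Test 1: faults giving observed 1 are {M7 stuck-at-1, M8 stuck-at-1, M9 stuck-at-1}.
Test 2 (x1=1, x2=1, x3=0, x4=0): fault-free M1=0, M2=0, M3=1, M4=0, M5=0, M6=1, M7=0, M8=0, M9=0 → 0; observed 0. Eliminates M8 stuck-at-1, M9 stuck-at-1.
Only M7 stuck-at-1 is consistent with every test.

M7 stuck-at-1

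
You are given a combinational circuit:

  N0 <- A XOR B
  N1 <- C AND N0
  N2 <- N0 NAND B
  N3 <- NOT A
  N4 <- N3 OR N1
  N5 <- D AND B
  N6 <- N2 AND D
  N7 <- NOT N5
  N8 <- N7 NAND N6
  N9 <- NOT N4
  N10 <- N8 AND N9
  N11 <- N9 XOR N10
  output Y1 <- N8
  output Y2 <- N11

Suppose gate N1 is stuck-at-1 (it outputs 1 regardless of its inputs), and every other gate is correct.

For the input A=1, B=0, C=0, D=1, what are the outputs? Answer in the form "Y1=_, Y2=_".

Propagate with N1 forced: N0=1, N1=1 [stuck-at-1], N2=1, N3=0, N4=1, N5=0, N6=1, N7=1, N8=0, N9=0, N10=0, N11=0.
So the outputs are Y1=0, Y2=0. (Without the fault they would be Y1=0, Y2=1.)

Y1=0, Y2=0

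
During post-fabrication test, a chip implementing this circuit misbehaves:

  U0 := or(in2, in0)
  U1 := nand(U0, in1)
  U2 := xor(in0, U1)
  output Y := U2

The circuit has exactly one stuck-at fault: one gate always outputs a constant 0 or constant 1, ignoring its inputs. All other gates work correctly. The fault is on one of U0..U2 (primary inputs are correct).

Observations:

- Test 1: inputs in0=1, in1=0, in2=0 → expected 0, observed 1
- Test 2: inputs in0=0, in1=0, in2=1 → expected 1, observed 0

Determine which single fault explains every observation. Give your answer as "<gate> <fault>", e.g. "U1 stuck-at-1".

Fault-free values for test 1 (in0=1, in1=0, in2=0): U0=1, U1=1, U2=0, giving Y=0. Observed 1.
Test 1: faults giving observed 1 are {U1 stuck-at-0, U2 stuck-at-1}.
Test 2 (in0=0, in1=0, in2=1): fault-free U0=1, U1=1, U2=1 → 1; observed 0. Eliminates U2 stuck-at-1.
Only U1 stuck-at-0 is consistent with every test.

U1 stuck-at-0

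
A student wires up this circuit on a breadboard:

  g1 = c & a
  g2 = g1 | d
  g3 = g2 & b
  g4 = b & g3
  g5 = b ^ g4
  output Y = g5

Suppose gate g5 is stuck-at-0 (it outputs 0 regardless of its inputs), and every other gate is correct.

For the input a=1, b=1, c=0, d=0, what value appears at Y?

Propagate with g5 forced: g1=0, g2=0, g3=0, g4=0, g5=0 [stuck-at-0].
So Y = 0. (Without the fault it would be 1.)

0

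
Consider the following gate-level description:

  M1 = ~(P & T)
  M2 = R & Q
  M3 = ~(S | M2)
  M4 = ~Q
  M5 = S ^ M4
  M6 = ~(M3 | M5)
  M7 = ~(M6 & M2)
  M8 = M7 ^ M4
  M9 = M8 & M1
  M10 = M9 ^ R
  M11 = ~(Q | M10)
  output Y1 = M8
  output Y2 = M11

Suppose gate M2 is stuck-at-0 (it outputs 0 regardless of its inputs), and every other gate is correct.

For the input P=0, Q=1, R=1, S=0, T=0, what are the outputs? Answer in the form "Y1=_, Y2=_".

Y1=1, Y2=0

Propagate with M2 forced: M1=1, M2=0 [stuck-at-0], M3=1, M4=0, M5=0, M6=0, M7=1, M8=1, M9=1, M10=0, M11=0.
So the outputs are Y1=1, Y2=0. (Without the fault they would be Y1=0, Y2=0.)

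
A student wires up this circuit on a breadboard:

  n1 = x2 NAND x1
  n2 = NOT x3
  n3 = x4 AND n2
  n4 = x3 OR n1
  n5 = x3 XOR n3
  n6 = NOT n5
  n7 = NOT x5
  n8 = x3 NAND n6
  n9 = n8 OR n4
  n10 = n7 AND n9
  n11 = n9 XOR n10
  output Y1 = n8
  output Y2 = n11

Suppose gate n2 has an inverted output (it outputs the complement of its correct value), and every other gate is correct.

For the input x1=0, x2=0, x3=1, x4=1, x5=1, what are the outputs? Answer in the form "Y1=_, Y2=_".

Y1=0, Y2=1

Propagate with n2 forced: n1=1, n2=1 [inverted output], n3=1, n4=1, n5=0, n6=1, n7=0, n8=0, n9=1, n10=0, n11=1.
So the outputs are Y1=0, Y2=1. (Without the fault they would be Y1=1, Y2=1.)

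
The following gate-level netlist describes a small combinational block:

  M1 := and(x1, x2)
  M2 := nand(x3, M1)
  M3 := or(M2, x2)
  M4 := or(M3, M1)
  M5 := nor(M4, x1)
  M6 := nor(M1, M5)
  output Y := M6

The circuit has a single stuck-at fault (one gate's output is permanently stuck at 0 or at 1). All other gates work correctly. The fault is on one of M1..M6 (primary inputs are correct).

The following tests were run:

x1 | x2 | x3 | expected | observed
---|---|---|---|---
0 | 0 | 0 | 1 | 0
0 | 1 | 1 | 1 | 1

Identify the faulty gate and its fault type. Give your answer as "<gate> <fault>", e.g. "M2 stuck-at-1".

Fault-free values for test 1 (x1=0, x2=0, x3=0): M1=0, M2=1, M3=1, M4=1, M5=0, M6=1, giving Y=1. Observed 0.
Test 1: faults giving observed 0 are {M1 stuck-at-1, M2 stuck-at-0, M3 stuck-at-0, M4 stuck-at-0, M5 stuck-at-1, M6 stuck-at-0}.
Test 2 (x1=0, x2=1, x3=1): fault-free M1=0, M2=1, M3=1, M4=1, M5=0, M6=1 → 1; observed 1. Eliminates M1 stuck-at-1, M3 stuck-at-0, M4 stuck-at-0, M5 stuck-at-1, M6 stuck-at-0.
Only M2 stuck-at-0 is consistent with every test.

M2 stuck-at-0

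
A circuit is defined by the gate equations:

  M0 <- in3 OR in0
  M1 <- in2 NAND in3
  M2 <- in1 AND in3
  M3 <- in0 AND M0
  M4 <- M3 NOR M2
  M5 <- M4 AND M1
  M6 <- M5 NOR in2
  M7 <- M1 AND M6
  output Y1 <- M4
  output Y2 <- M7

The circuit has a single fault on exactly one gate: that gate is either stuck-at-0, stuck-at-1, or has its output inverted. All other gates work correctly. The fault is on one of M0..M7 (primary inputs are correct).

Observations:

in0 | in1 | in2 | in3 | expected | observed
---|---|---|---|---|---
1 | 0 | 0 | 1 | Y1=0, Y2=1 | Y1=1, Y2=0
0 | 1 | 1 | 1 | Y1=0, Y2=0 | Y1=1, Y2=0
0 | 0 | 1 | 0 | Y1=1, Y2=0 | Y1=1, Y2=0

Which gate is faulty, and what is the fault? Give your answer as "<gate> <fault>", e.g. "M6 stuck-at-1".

M4 stuck-at-1

Fault-free values for test 1 (in0=1, in1=0, in2=0, in3=1): M0=1, M1=1, M2=0, M3=1, M4=0, M5=0, M6=1, M7=1, giving Y1=0, Y2=1. Observed Y1=1, Y2=0.
Test 1: faults giving observed Y1=1, Y2=0 are {M0 stuck-at-0, M0 inverted output, M3 stuck-at-0, M3 inverted output, M4 stuck-at-1, M4 inverted output}.
Test 2 (in0=0, in1=1, in2=1, in3=1): fault-free M0=1, M1=0, M2=1, M3=0, M4=0, M5=0, M6=0, M7=0 → Y1=0, Y2=0; observed Y1=1, Y2=0. Eliminates M0 stuck-at-0, M0 inverted output, M3 stuck-at-0, M3 inverted output.
Test 3 (in0=0, in1=0, in2=1, in3=0): fault-free M0=0, M1=1, M2=0, M3=0, M4=1, M5=1, M6=0, M7=0 → Y1=1, Y2=0; observed Y1=1, Y2=0. Eliminates M4 inverted output.
Only M4 stuck-at-1 is consistent with every test.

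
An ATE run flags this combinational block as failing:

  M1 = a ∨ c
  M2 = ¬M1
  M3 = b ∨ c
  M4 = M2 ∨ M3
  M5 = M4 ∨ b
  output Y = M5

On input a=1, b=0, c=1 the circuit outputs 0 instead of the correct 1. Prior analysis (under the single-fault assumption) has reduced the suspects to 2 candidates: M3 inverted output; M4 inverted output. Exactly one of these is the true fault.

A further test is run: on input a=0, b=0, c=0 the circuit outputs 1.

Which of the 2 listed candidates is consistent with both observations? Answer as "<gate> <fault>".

Evaluate each candidate on input a=0, b=0, c=0:
  M3 inverted output: M1=0, M2=1, M3=1 [inverted output], M4=1, M5=1 → 1 — matches
  M4 inverted output: M1=0, M2=1, M3=0, M4=0 [inverted output], M5=0 → 0 — eliminated
Only M3 inverted output reproduces the observed 1.

M3 inverted output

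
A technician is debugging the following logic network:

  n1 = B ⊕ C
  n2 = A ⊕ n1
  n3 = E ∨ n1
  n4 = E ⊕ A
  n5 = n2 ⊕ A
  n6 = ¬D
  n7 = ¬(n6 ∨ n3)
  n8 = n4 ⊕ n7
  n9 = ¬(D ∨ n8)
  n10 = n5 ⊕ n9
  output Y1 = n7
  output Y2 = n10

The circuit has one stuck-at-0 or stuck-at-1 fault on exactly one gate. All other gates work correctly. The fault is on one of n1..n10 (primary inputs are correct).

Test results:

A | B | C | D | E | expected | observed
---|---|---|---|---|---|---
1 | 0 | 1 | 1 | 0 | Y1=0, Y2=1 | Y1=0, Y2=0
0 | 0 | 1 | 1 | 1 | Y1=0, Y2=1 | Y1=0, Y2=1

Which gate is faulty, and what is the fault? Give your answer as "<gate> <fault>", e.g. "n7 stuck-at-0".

Fault-free values for test 1 (A=1, B=0, C=1, D=1, E=0): n1=1, n2=0, n3=1, n4=1, n5=1, n6=0, n7=0, n8=1, n9=0, n10=1, giving Y1=0, Y2=1. Observed Y1=0, Y2=0.
Test 1: faults giving observed Y1=0, Y2=0 are {n2 stuck-at-1, n5 stuck-at-0, n9 stuck-at-1, n10 stuck-at-0}.
Test 2 (A=0, B=0, C=1, D=1, E=1): fault-free n1=1, n2=1, n3=1, n4=1, n5=1, n6=0, n7=0, n8=1, n9=0, n10=1 → Y1=0, Y2=1; observed Y1=0, Y2=1. Eliminates n5 stuck-at-0, n9 stuck-at-1, n10 stuck-at-0.
Only n2 stuck-at-1 is consistent with every test.

n2 stuck-at-1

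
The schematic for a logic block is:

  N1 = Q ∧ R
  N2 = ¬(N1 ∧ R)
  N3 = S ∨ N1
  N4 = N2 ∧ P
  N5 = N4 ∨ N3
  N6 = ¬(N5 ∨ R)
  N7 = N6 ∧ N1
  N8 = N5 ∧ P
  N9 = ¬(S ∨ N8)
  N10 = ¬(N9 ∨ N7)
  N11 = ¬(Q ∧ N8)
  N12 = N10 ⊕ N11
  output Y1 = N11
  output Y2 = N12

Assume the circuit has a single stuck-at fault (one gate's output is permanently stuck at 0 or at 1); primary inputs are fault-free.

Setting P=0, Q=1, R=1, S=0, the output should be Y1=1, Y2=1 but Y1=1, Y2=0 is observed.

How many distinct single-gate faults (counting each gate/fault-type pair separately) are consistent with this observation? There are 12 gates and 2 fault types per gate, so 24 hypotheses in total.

3

Fault-free: N1=1, N2=0, N3=1, N4=0, N5=1, N6=0, N7=0, N8=0, N9=1, N10=0, N11=1, N12=1 → Y1=1, Y2=1. Observed Y1=1, Y2=0.
  N1: none of the 2 fault types match ✗
  N2: none of the 2 fault types match ✗
  N3: none of the 2 fault types match ✗
  N4: none of the 2 fault types match ✗
  N5: none of the 2 fault types match ✗
  N6: none of the 2 fault types match ✗
  N7: none of the 2 fault types match ✗
  N8: none of the 2 fault types match ✗
  N9: stuck-at-0 ✓; others ✗
  N10: stuck-at-1 ✓; others ✗
  N11: none of the 2 fault types match ✗
  N12: stuck-at-0 ✓; others ✗
Consistent faults: {N9 stuck-at-0, N10 stuck-at-1, N12 stuck-at-0} — 3 in all.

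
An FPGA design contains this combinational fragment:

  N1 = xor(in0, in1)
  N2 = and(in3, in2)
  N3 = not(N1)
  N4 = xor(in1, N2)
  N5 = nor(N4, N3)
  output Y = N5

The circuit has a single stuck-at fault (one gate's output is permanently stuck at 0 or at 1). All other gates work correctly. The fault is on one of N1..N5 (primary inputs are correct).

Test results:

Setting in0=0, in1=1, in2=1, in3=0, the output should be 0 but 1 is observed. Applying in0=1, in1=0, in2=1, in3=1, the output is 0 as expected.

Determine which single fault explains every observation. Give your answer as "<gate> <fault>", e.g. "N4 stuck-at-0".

Fault-free values for test 1 (in0=0, in1=1, in2=1, in3=0): N1=1, N2=0, N3=0, N4=1, N5=0, giving Y=0. Observed 1.
Test 1: faults giving observed 1 are {N2 stuck-at-1, N4 stuck-at-0, N5 stuck-at-1}.
Test 2 (in0=1, in1=0, in2=1, in3=1): fault-free N1=1, N2=1, N3=0, N4=1, N5=0 → 0; observed 0. Eliminates N4 stuck-at-0, N5 stuck-at-1.
Only N2 stuck-at-1 is consistent with every test.

N2 stuck-at-1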